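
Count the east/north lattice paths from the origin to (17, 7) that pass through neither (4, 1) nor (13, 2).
Number of paths = 203514

Inclusion–exclusion. Total paths: C(24, 17) = 346104. Through P₁: C(5, 4)·C(19, 13) = 135660. Through P₂: C(15, 13)·C(9, 4) = 13230. Since P₁ is strictly southwest of P₂, a monotone path through both must visit P₁ then P₂; paths through both = C(5, 4)·C(10, 9)·C(9, 4) = 6300. Avoid both = 346104 − 135660 − 13230 + 6300 = 203514.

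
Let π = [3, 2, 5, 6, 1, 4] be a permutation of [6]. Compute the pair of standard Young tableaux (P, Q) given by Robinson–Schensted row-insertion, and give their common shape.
P = [1, 4, 6] / [2, 5] / [3];  Q = [1, 3, 4] / [2, 6] / [5];  common shape = (3, 2, 1)

Row-insert the values π_1, π_2, … into P one at a time, bumping the leftmost entry strictly greater than the inserted value down to the next row. The recording tableau Q records, in position (i, j), the step at which that cell was added to P.
  Insert 3 (step 1): P = [3];  Q = [1]
  Insert 2 (step 2): P = [2] / [3];  Q = [1] / [2]
  Insert 5 (step 3): P = [2, 5] / [3];  Q = [1, 3] / [2]
  Insert 6 (step 4): P = [2, 5, 6] / [3];  Q = [1, 3, 4] / [2]
  Insert 1 (step 5): P = [1, 5, 6] / [2] / [3];  Q = [1, 3, 4] / [2] / [5]
  Insert 4 (step 6): P = [1, 4, 6] / [2, 5] / [3];  Q = [1, 3, 4] / [2, 6] / [5]
Final shape: (3, 2, 1).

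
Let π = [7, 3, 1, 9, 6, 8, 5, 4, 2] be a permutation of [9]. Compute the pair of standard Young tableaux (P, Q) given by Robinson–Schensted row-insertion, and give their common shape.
P = [1, 2, 8] / [3, 4] / [5, 9] / [6] / [7];  Q = [1, 4, 6] / [2, 5] / [3, 7] / [8] / [9];  common shape = (3, 2, 2, 1, 1)

Row-insert the values π_1, π_2, … into P one at a time, bumping the leftmost entry strictly greater than the inserted value down to the next row. The recording tableau Q records, in position (i, j), the step at which that cell was added to P.
  Insert 7 (step 1): P = [7];  Q = [1]
  Insert 3 (step 2): P = [3] / [7];  Q = [1] / [2]
  Insert 1 (step 3): P = [1] / [3] / [7];  Q = [1] / [2] / [3]
  Insert 9 (step 4): P = [1, 9] / [3] / [7];  Q = [1, 4] / [2] / [3]
  Insert 6 (step 5): P = [1, 6] / [3, 9] / [7];  Q = [1, 4] / [2, 5] / [3]
  Insert 8 (step 6): P = [1, 6, 8] / [3, 9] / [7];  Q = [1, 4, 6] / [2, 5] / [3]
  Insert 5 (step 7): P = [1, 5, 8] / [3, 6] / [7, 9];  Q = [1, 4, 6] / [2, 5] / [3, 7]
  Insert 4 (step 8): P = [1, 4, 8] / [3, 5] / [6, 9] / [7];  Q = [1, 4, 6] / [2, 5] / [3, 7] / [8]
  Insert 2 (step 9): P = [1, 2, 8] / [3, 4] / [5, 9] / [6] / [7];  Q = [1, 4, 6] / [2, 5] / [3, 7] / [8] / [9]
Final shape: (3, 2, 2, 1, 1).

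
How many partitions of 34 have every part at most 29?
p(34, parts ≤ 29) = 12298

Use the recurrence p(n, m) = p(n, m−1) + p(n−m, m): either the largest part is < m (count p(n, m−1)) or the largest part is exactly m (remove one copy of m, count p(n−m, m)). With p(0, ·) = 1 this gives p(34, parts ≤ 29) = 12298. (By conjugating Young diagrams, this also counts partitions of 34 into at most 29 parts.)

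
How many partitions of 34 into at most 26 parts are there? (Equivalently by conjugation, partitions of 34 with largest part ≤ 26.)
p(34, parts ≤ 26) = 12265

Use the recurrence p(n, m) = p(n, m−1) + p(n−m, m): either the largest part is < m (count p(n, m−1)) or the largest part is exactly m (remove one copy of m, count p(n−m, m)). With p(0, ·) = 1 this gives p(34, parts ≤ 26) = 12265. (By conjugating Young diagrams, this also counts partitions of 34 into at most 26 parts.)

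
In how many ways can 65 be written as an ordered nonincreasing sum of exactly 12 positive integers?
p(65, 12 parts) = 143948

Partitions of n into exactly k parts are in bijection with partitions of n − k into at most k parts (subtract 1 from each part). So p(65, exactly 12) = p(53, parts ≤ 12). Computing via the recurrence p(m, j) = p(m, j−1) + p(m−j, j) gives 143948.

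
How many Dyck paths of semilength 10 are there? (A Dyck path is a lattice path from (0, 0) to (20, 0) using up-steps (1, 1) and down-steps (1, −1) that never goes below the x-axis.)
C_10 = 16796

These Dyck paths are counted by the Catalan number C_n = (1/(n + 1)) · C(2n, n). For n = 10: C_10 = (1/11) · C(20, 10) = 184756/11 = 16796.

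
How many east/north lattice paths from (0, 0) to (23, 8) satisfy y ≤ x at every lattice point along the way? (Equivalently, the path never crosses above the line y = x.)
Number of paths = 5259150

By the reflection principle (André's argument), the number of monotone paths to (23, 8) with n ≤ m that never go above y = x is C(31, 23) − C(31, 24) = 7888725 − 2629575 = 5259150.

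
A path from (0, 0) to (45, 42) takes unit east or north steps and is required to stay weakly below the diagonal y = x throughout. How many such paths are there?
Number of paths = 1090517614891254687077640

By the reflection principle (André's argument), the number of monotone paths to (45, 42) with n ≤ m that never go above y = x is C(87, 45) − C(87, 46) = 12540952571249428901392860 − 11450434956358174214315220 = 1090517614891254687077640.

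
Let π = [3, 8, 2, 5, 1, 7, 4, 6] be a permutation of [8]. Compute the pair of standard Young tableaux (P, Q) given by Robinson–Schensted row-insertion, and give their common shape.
P = [1, 4, 6] / [2, 5, 7] / [3, 8];  Q = [1, 2, 6] / [3, 4, 8] / [5, 7];  common shape = (3, 3, 2)

Row-insert the values π_1, π_2, … into P one at a time, bumping the leftmost entry strictly greater than the inserted value down to the next row. The recording tableau Q records, in position (i, j), the step at which that cell was added to P.
  Insert 3 (step 1): P = [3];  Q = [1]
  Insert 8 (step 2): P = [3, 8];  Q = [1, 2]
  Insert 2 (step 3): P = [2, 8] / [3];  Q = [1, 2] / [3]
  Insert 5 (step 4): P = [2, 5] / [3, 8];  Q = [1, 2] / [3, 4]
  Insert 1 (step 5): P = [1, 5] / [2, 8] / [3];  Q = [1, 2] / [3, 4] / [5]
  Insert 7 (step 6): P = [1, 5, 7] / [2, 8] / [3];  Q = [1, 2, 6] / [3, 4] / [5]
  Insert 4 (step 7): P = [1, 4, 7] / [2, 5] / [3, 8];  Q = [1, 2, 6] / [3, 4] / [5, 7]
  Insert 6 (step 8): P = [1, 4, 6] / [2, 5, 7] / [3, 8];  Q = [1, 2, 6] / [3, 4, 8] / [5, 7]
Final shape: (3, 3, 2).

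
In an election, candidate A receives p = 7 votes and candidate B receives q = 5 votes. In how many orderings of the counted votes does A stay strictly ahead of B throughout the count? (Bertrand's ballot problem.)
Strict-lead orderings = 132

Total orderings of the 12 votes with 7 for A: C(12, 7) = 792. By the Bertrand ballot formula (Cycle Lemma / reflection principle), the number of orderings in which A is strictly ahead of B throughout is (p − q)/(p + q) · C(p + q, p) = (7 − 5)/(7 + 5) · 792 = 132.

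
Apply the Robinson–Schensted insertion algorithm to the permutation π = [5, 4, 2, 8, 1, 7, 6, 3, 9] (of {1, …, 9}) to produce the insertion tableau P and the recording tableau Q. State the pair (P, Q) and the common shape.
P = [1, 3, 9] / [2, 6] / [4, 7] / [5, 8];  Q = [1, 4, 9] / [2, 6] / [3, 7] / [5, 8];  common shape = (3, 2, 2, 2)

Row-insert the values π_1, π_2, … into P one at a time, bumping the leftmost entry strictly greater than the inserted value down to the next row. The recording tableau Q records, in position (i, j), the step at which that cell was added to P.
  Insert 5 (step 1): P = [5];  Q = [1]
  Insert 4 (step 2): P = [4] / [5];  Q = [1] / [2]
  Insert 2 (step 3): P = [2] / [4] / [5];  Q = [1] / [2] / [3]
  Insert 8 (step 4): P = [2, 8] / [4] / [5];  Q = [1, 4] / [2] / [3]
  Insert 1 (step 5): P = [1, 8] / [2] / [4] / [5];  Q = [1, 4] / [2] / [3] / [5]
  Insert 7 (step 6): P = [1, 7] / [2, 8] / [4] / [5];  Q = [1, 4] / [2, 6] / [3] / [5]
  Insert 6 (step 7): P = [1, 6] / [2, 7] / [4, 8] / [5];  Q = [1, 4] / [2, 6] / [3, 7] / [5]
  Insert 3 (step 8): P = [1, 3] / [2, 6] / [4, 7] / [5, 8];  Q = [1, 4] / [2, 6] / [3, 7] / [5, 8]
  Insert 9 (step 9): P = [1, 3, 9] / [2, 6] / [4, 7] / [5, 8];  Q = [1, 4, 9] / [2, 6] / [3, 7] / [5, 8]
Final shape: (3, 2, 2, 2).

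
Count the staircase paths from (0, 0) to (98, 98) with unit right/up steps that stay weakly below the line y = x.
C_98 = 57743358069601357782187700608042856334020731624756611000

These NE paths below the diagonal are counted by the Catalan number C_n = (1/(n + 1)) · C(2n, n). For n = 98: C_98 = (1/99) · C(196, 98) = 5716592448890534420436582360196242777068052430850904489000/99 = 57743358069601357782187700608042856334020731624756611000.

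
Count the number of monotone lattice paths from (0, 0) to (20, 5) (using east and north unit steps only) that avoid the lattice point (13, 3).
Number of paths = 32970

Total paths from (0, 0) to (20, 5): C(25, 20) = 53130. Paths through (13, 3): (paths (0, 0) → (13, 3)) × (paths (13, 3) → (20, 5)) = C(16, 13) · C(9, 7) = 560 · 36 = 20160. Avoidance count = 53130 − 20160 = 32970.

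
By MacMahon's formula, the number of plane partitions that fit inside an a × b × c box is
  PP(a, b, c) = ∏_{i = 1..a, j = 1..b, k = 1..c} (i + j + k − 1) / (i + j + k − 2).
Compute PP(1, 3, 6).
PP(1, 3, 6) = 84

Evaluate the triple product over i = 1..1, j = 1..3, k = 1..6. The factors are (2/1) · (3/2) · (4/3) · (5/4) · (6/5) · (7/6) · (3/2) · (4/3) · … (18 factors total). The numerators and denominators telescope so the product is an integer; carrying out the multiplication exactly gives PP(1, 3, 6) = 84.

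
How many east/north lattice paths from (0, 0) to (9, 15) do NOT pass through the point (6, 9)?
Number of paths = 887084

Total paths from (0, 0) to (9, 15): C(24, 9) = 1307504. Paths through (6, 9): (paths (0, 0) → (6, 9)) × (paths (6, 9) → (9, 15)) = C(15, 6) · C(9, 3) = 5005 · 84 = 420420. Avoidance count = 1307504 − 420420 = 887084.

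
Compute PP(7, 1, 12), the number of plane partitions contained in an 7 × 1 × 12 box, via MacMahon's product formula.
PP(7, 1, 12) = 50388

Evaluate the triple product over i = 1..7, j = 1..1, k = 1..12. The factors are (2/1) · (3/2) · (4/3) · (5/4) · (6/5) · (7/6) · (8/7) · (9/8) · … (84 factors total). The numerators and denominators telescope so the product is an integer; carrying out the multiplication exactly gives PP(7, 1, 12) = 50388.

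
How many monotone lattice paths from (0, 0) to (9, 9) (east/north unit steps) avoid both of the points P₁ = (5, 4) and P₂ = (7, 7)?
Number of paths = 19712

Inclusion–exclusion. Total paths: C(18, 9) = 48620. Through P₁: C(9, 5)·C(9, 4) = 15876. Through P₂: C(14, 7)·C(4, 2) = 20592. Since P₁ is strictly southwest of P₂, a monotone path through both must visit P₁ then P₂; paths through both = C(9, 5)·C(5, 2)·C(4, 2) = 7560. Avoid both = 48620 − 15876 − 20592 + 7560 = 19712.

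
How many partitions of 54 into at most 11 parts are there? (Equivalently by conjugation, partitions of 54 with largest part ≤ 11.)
p(54, parts ≤ 11) = 131970

Use the recurrence p(n, m) = p(n, m−1) + p(n−m, m): either the largest part is < m (count p(n, m−1)) or the largest part is exactly m (remove one copy of m, count p(n−m, m)). With p(0, ·) = 1 this gives p(54, parts ≤ 11) = 131970. (By conjugating Young diagrams, this also counts partitions of 54 into at most 11 parts.)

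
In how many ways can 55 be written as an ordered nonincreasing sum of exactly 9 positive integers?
p(55, 9 parts) = 28629

Partitions of n into exactly k parts are in bijection with partitions of n − k into at most k parts (subtract 1 from each part). So p(55, exactly 9) = p(46, parts ≤ 9). Computing via the recurrence p(m, j) = p(m, j−1) + p(m−j, j) gives 28629.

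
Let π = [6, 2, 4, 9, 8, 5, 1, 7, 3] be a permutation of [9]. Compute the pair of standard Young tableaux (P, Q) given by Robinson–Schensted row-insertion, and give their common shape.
P = [1, 3, 5, 7] / [2, 4] / [6, 8] / [9];  Q = [1, 3, 4, 8] / [2, 5] / [6, 9] / [7];  common shape = (4, 2, 2, 1)

Row-insert the values π_1, π_2, … into P one at a time, bumping the leftmost entry strictly greater than the inserted value down to the next row. The recording tableau Q records, in position (i, j), the step at which that cell was added to P.
  Insert 6 (step 1): P = [6];  Q = [1]
  Insert 2 (step 2): P = [2] / [6];  Q = [1] / [2]
  Insert 4 (step 3): P = [2, 4] / [6];  Q = [1, 3] / [2]
  Insert 9 (step 4): P = [2, 4, 9] / [6];  Q = [1, 3, 4] / [2]
  Insert 8 (step 5): P = [2, 4, 8] / [6, 9];  Q = [1, 3, 4] / [2, 5]
  Insert 5 (step 6): P = [2, 4, 5] / [6, 8] / [9];  Q = [1, 3, 4] / [2, 5] / [6]
  Insert 1 (step 7): P = [1, 4, 5] / [2, 8] / [6] / [9];  Q = [1, 3, 4] / [2, 5] / [6] / [7]
  Insert 7 (step 8): P = [1, 4, 5, 7] / [2, 8] / [6] / [9];  Q = [1, 3, 4, 8] / [2, 5] / [6] / [7]
  Insert 3 (step 9): P = [1, 3, 5, 7] / [2, 4] / [6, 8] / [9];  Q = [1, 3, 4, 8] / [2, 5] / [6, 9] / [7]
Final shape: (4, 2, 2, 1).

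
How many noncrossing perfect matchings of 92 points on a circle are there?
C_46 = 8740328711533173390046320

These noncrossing handshakes are counted by the Catalan number C_n = (1/(n + 1)) · C(2n, n). For n = 46: C_46 = (1/47) · C(92, 46) = 410795449442059149332177040/47 = 8740328711533173390046320.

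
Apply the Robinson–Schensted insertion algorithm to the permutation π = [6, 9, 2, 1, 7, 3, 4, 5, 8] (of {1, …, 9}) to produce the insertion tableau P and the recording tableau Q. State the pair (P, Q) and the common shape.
P = [1, 3, 4, 5, 8] / [2, 7] / [6, 9];  Q = [1, 2, 7, 8, 9] / [3, 5] / [4, 6];  common shape = (5, 2, 2)

Row-insert the values π_1, π_2, … into P one at a time, bumping the leftmost entry strictly greater than the inserted value down to the next row. The recording tableau Q records, in position (i, j), the step at which that cell was added to P.
  Insert 6 (step 1): P = [6];  Q = [1]
  Insert 9 (step 2): P = [6, 9];  Q = [1, 2]
  Insert 2 (step 3): P = [2, 9] / [6];  Q = [1, 2] / [3]
  Insert 1 (step 4): P = [1, 9] / [2] / [6];  Q = [1, 2] / [3] / [4]
  Insert 7 (step 5): P = [1, 7] / [2, 9] / [6];  Q = [1, 2] / [3, 5] / [4]
  Insert 3 (step 6): P = [1, 3] / [2, 7] / [6, 9];  Q = [1, 2] / [3, 5] / [4, 6]
  Insert 4 (step 7): P = [1, 3, 4] / [2, 7] / [6, 9];  Q = [1, 2, 7] / [3, 5] / [4, 6]
  Insert 5 (step 8): P = [1, 3, 4, 5] / [2, 7] / [6, 9];  Q = [1, 2, 7, 8] / [3, 5] / [4, 6]
  Insert 8 (step 9): P = [1, 3, 4, 5, 8] / [2, 7] / [6, 9];  Q = [1, 2, 7, 8, 9] / [3, 5] / [4, 6]
Final shape: (5, 2, 2).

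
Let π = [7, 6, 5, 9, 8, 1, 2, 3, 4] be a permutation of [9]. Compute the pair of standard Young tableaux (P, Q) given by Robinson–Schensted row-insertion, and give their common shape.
P = [1, 2, 3, 4] / [5, 8] / [6, 9] / [7];  Q = [1, 4, 8, 9] / [2, 5] / [3, 7] / [6];  common shape = (4, 2, 2, 1)

Row-insert the values π_1, π_2, … into P one at a time, bumping the leftmost entry strictly greater than the inserted value down to the next row. The recording tableau Q records, in position (i, j), the step at which that cell was added to P.
  Insert 7 (step 1): P = [7];  Q = [1]
  Insert 6 (step 2): P = [6] / [7];  Q = [1] / [2]
  Insert 5 (step 3): P = [5] / [6] / [7];  Q = [1] / [2] / [3]
  Insert 9 (step 4): P = [5, 9] / [6] / [7];  Q = [1, 4] / [2] / [3]
  Insert 8 (step 5): P = [5, 8] / [6, 9] / [7];  Q = [1, 4] / [2, 5] / [3]
  Insert 1 (step 6): P = [1, 8] / [5, 9] / [6] / [7];  Q = [1, 4] / [2, 5] / [3] / [6]
  Insert 2 (step 7): P = [1, 2] / [5, 8] / [6, 9] / [7];  Q = [1, 4] / [2, 5] / [3, 7] / [6]
  Insert 3 (step 8): P = [1, 2, 3] / [5, 8] / [6, 9] / [7];  Q = [1, 4, 8] / [2, 5] / [3, 7] / [6]
  Insert 4 (step 9): P = [1, 2, 3, 4] / [5, 8] / [6, 9] / [7];  Q = [1, 4, 8, 9] / [2, 5] / [3, 7] / [6]
Final shape: (4, 2, 2, 1).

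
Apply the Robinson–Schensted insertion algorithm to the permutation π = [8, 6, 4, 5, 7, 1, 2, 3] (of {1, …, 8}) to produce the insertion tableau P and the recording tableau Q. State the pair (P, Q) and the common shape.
P = [1, 2, 3] / [4, 5, 7] / [6] / [8];  Q = [1, 4, 5] / [2, 7, 8] / [3] / [6];  common shape = (3, 3, 1, 1)

Row-insert the values π_1, π_2, … into P one at a time, bumping the leftmost entry strictly greater than the inserted value down to the next row. The recording tableau Q records, in position (i, j), the step at which that cell was added to P.
  Insert 8 (step 1): P = [8];  Q = [1]
  Insert 6 (step 2): P = [6] / [8];  Q = [1] / [2]
  Insert 4 (step 3): P = [4] / [6] / [8];  Q = [1] / [2] / [3]
  Insert 5 (step 4): P = [4, 5] / [6] / [8];  Q = [1, 4] / [2] / [3]
  Insert 7 (step 5): P = [4, 5, 7] / [6] / [8];  Q = [1, 4, 5] / [2] / [3]
  Insert 1 (step 6): P = [1, 5, 7] / [4] / [6] / [8];  Q = [1, 4, 5] / [2] / [3] / [6]
  Insert 2 (step 7): P = [1, 2, 7] / [4, 5] / [6] / [8];  Q = [1, 4, 5] / [2, 7] / [3] / [6]
  Insert 3 (step 8): P = [1, 2, 3] / [4, 5, 7] / [6] / [8];  Q = [1, 4, 5] / [2, 7, 8] / [3] / [6]
Final shape: (3, 3, 1, 1).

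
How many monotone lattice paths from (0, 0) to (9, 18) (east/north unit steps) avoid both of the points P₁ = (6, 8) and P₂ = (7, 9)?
Number of paths = 3529097

Inclusion–exclusion. Total paths: C(27, 9) = 4686825. Through P₁: C(14, 6)·C(13, 3) = 858858. Through P₂: C(16, 7)·C(11, 2) = 629200. Since P₁ is strictly southwest of P₂, a monotone path through both must visit P₁ then P₂; paths through both = C(14, 6)·C(2, 1)·C(11, 2) = 330330. Avoid both = 4686825 − 858858 − 629200 + 330330 = 3529097.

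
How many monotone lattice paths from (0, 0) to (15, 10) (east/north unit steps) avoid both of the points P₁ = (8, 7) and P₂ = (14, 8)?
Number of paths = 1672385

Inclusion–exclusion. Total paths: C(25, 15) = 3268760. Through P₁: C(15, 8)·C(10, 7) = 772200. Through P₂: C(22, 14)·C(3, 1) = 959310. Since P₁ is strictly southwest of P₂, a monotone path through both must visit P₁ then P₂; paths through both = C(15, 8)·C(7, 6)·C(3, 1) = 135135. Avoid both = 3268760 − 772200 − 959310 + 135135 = 1672385.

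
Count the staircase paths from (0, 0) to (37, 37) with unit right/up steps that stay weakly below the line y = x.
C_37 = 45950804324621742364

These NE paths below the diagonal are counted by the Catalan number C_n = (1/(n + 1)) · C(2n, n). For n = 37: C_37 = (1/38) · C(74, 37) = 1746130564335626209832/38 = 45950804324621742364.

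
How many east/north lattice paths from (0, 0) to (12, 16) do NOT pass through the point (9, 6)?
Number of paths = 28990325

Total paths from (0, 0) to (12, 16): C(28, 12) = 30421755. Paths through (9, 6): (paths (0, 0) → (9, 6)) × (paths (9, 6) → (12, 16)) = C(15, 9) · C(13, 3) = 5005 · 286 = 1431430. Avoidance count = 30421755 − 1431430 = 28990325.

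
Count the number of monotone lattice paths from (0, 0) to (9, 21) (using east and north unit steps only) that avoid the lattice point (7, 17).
Number of paths = 9115590

Total paths from (0, 0) to (9, 21): C(30, 9) = 14307150. Paths through (7, 17): (paths (0, 0) → (7, 17)) × (paths (7, 17) → (9, 21)) = C(24, 7) · C(6, 2) = 346104 · 15 = 5191560. Avoidance count = 14307150 − 5191560 = 9115590.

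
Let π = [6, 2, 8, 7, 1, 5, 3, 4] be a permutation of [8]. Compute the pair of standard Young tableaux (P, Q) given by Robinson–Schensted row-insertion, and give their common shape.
P = [1, 3, 4] / [2, 5] / [6, 7] / [8];  Q = [1, 3, 8] / [2, 4] / [5, 6] / [7];  common shape = (3, 2, 2, 1)

Row-insert the values π_1, π_2, … into P one at a time, bumping the leftmost entry strictly greater than the inserted value down to the next row. The recording tableau Q records, in position (i, j), the step at which that cell was added to P.
  Insert 6 (step 1): P = [6];  Q = [1]
  Insert 2 (step 2): P = [2] / [6];  Q = [1] / [2]
  Insert 8 (step 3): P = [2, 8] / [6];  Q = [1, 3] / [2]
  Insert 7 (step 4): P = [2, 7] / [6, 8];  Q = [1, 3] / [2, 4]
  Insert 1 (step 5): P = [1, 7] / [2, 8] / [6];  Q = [1, 3] / [2, 4] / [5]
  Insert 5 (step 6): P = [1, 5] / [2, 7] / [6, 8];  Q = [1, 3] / [2, 4] / [5, 6]
  Insert 3 (step 7): P = [1, 3] / [2, 5] / [6, 7] / [8];  Q = [1, 3] / [2, 4] / [5, 6] / [7]
  Insert 4 (step 8): P = [1, 3, 4] / [2, 5] / [6, 7] / [8];  Q = [1, 3, 8] / [2, 4] / [5, 6] / [7]
Final shape: (3, 2, 2, 1).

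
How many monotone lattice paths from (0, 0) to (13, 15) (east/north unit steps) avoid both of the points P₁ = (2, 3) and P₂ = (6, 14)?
Number of paths = 23720500

Inclusion–exclusion. Total paths: C(28, 13) = 37442160. Through P₁: C(5, 2)·C(23, 11) = 13520780. Through P₂: C(20, 6)·C(8, 7) = 310080. Since P₁ is strictly southwest of P₂, a monotone path through both must visit P₁ then P₂; paths through both = C(5, 2)·C(15, 4)·C(8, 7) = 109200. Avoid both = 37442160 − 13520780 − 310080 + 109200 = 23720500.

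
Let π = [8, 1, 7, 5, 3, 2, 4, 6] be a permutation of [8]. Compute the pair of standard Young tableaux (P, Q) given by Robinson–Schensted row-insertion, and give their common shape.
P = [1, 2, 4, 6] / [3] / [5] / [7] / [8];  Q = [1, 3, 7, 8] / [2] / [4] / [5] / [6];  common shape = (4, 1, 1, 1, 1)

Row-insert the values π_1, π_2, … into P one at a time, bumping the leftmost entry strictly greater than the inserted value down to the next row. The recording tableau Q records, in position (i, j), the step at which that cell was added to P.
  Insert 8 (step 1): P = [8];  Q = [1]
  Insert 1 (step 2): P = [1] / [8];  Q = [1] / [2]
  Insert 7 (step 3): P = [1, 7] / [8];  Q = [1, 3] / [2]
  Insert 5 (step 4): P = [1, 5] / [7] / [8];  Q = [1, 3] / [2] / [4]
  Insert 3 (step 5): P = [1, 3] / [5] / [7] / [8];  Q = [1, 3] / [2] / [4] / [5]
  Insert 2 (step 6): P = [1, 2] / [3] / [5] / [7] / [8];  Q = [1, 3] / [2] / [4] / [5] / [6]
  Insert 4 (step 7): P = [1, 2, 4] / [3] / [5] / [7] / [8];  Q = [1, 3, 7] / [2] / [4] / [5] / [6]
  Insert 6 (step 8): P = [1, 2, 4, 6] / [3] / [5] / [7] / [8];  Q = [1, 3, 7, 8] / [2] / [4] / [5] / [6]
Final shape: (4, 1, 1, 1, 1).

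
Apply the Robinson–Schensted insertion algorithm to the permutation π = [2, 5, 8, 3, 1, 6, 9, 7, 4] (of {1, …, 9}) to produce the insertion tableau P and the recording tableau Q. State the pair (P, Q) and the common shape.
P = [1, 3, 4, 7] / [2, 6, 9] / [5, 8];  Q = [1, 2, 3, 7] / [4, 6, 8] / [5, 9];  common shape = (4, 3, 2)

Row-insert the values π_1, π_2, … into P one at a time, bumping the leftmost entry strictly greater than the inserted value down to the next row. The recording tableau Q records, in position (i, j), the step at which that cell was added to P.
  Insert 2 (step 1): P = [2];  Q = [1]
  Insert 5 (step 2): P = [2, 5];  Q = [1, 2]
  Insert 8 (step 3): P = [2, 5, 8];  Q = [1, 2, 3]
  Insert 3 (step 4): P = [2, 3, 8] / [5];  Q = [1, 2, 3] / [4]
  Insert 1 (step 5): P = [1, 3, 8] / [2] / [5];  Q = [1, 2, 3] / [4] / [5]
  Insert 6 (step 6): P = [1, 3, 6] / [2, 8] / [5];  Q = [1, 2, 3] / [4, 6] / [5]
  Insert 9 (step 7): P = [1, 3, 6, 9] / [2, 8] / [5];  Q = [1, 2, 3, 7] / [4, 6] / [5]
  Insert 7 (step 8): P = [1, 3, 6, 7] / [2, 8, 9] / [5];  Q = [1, 2, 3, 7] / [4, 6, 8] / [5]
  Insert 4 (step 9): P = [1, 3, 4, 7] / [2, 6, 9] / [5, 8];  Q = [1, 2, 3, 7] / [4, 6, 8] / [5, 9]
Final shape: (4, 3, 2).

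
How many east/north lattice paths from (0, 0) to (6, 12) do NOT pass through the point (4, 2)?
Number of paths = 17574

Total paths from (0, 0) to (6, 12): C(18, 6) = 18564. Paths through (4, 2): (paths (0, 0) → (4, 2)) × (paths (4, 2) → (6, 12)) = C(6, 4) · C(12, 2) = 15 · 66 = 990. Avoidance count = 18564 − 990 = 17574.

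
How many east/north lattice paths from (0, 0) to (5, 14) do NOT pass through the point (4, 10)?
Number of paths = 6623

Total paths from (0, 0) to (5, 14): C(19, 5) = 11628. Paths through (4, 10): (paths (0, 0) → (4, 10)) × (paths (4, 10) → (5, 14)) = C(14, 4) · C(5, 1) = 1001 · 5 = 5005. Avoidance count = 11628 − 5005 = 6623.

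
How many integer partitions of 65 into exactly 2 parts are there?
p(65, 2 parts) = 32

Partitions of n into exactly k parts are in bijection with partitions of n − k into at most k parts (subtract 1 from each part). So p(65, exactly 2) = p(63, parts ≤ 2). Computing via the recurrence p(m, j) = p(m, j−1) + p(m−j, j) gives 32.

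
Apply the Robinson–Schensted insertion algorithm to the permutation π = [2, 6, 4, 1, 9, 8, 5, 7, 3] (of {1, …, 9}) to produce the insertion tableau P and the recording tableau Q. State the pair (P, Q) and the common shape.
P = [1, 3, 5, 7] / [2, 4] / [6, 8] / [9];  Q = [1, 2, 5, 8] / [3, 6] / [4, 7] / [9];  common shape = (4, 2, 2, 1)

Row-insert the values π_1, π_2, … into P one at a time, bumping the leftmost entry strictly greater than the inserted value down to the next row. The recording tableau Q records, in position (i, j), the step at which that cell was added to P.
  Insert 2 (step 1): P = [2];  Q = [1]
  Insert 6 (step 2): P = [2, 6];  Q = [1, 2]
  Insert 4 (step 3): P = [2, 4] / [6];  Q = [1, 2] / [3]
  Insert 1 (step 4): P = [1, 4] / [2] / [6];  Q = [1, 2] / [3] / [4]
  Insert 9 (step 5): P = [1, 4, 9] / [2] / [6];  Q = [1, 2, 5] / [3] / [4]
  Insert 8 (step 6): P = [1, 4, 8] / [2, 9] / [6];  Q = [1, 2, 5] / [3, 6] / [4]
  Insert 5 (step 7): P = [1, 4, 5] / [2, 8] / [6, 9];  Q = [1, 2, 5] / [3, 6] / [4, 7]
  Insert 7 (step 8): P = [1, 4, 5, 7] / [2, 8] / [6, 9];  Q = [1, 2, 5, 8] / [3, 6] / [4, 7]
  Insert 3 (step 9): P = [1, 3, 5, 7] / [2, 4] / [6, 8] / [9];  Q = [1, 2, 5, 8] / [3, 6] / [4, 7] / [9]
Final shape: (4, 2, 2, 1).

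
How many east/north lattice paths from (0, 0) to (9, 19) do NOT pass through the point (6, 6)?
Number of paths = 6389460

Total paths from (0, 0) to (9, 19): C(28, 9) = 6906900. Paths through (6, 6): (paths (0, 0) → (6, 6)) × (paths (6, 6) → (9, 19)) = C(12, 6) · C(16, 3) = 924 · 560 = 517440. Avoidance count = 6906900 − 517440 = 6389460.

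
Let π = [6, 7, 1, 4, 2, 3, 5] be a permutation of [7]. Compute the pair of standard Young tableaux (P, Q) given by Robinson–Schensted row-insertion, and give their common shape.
P = [1, 2, 3, 5] / [4, 7] / [6];  Q = [1, 2, 6, 7] / [3, 4] / [5];  common shape = (4, 2, 1)

Row-insert the values π_1, π_2, … into P one at a time, bumping the leftmost entry strictly greater than the inserted value down to the next row. The recording tableau Q records, in position (i, j), the step at which that cell was added to P.
  Insert 6 (step 1): P = [6];  Q = [1]
  Insert 7 (step 2): P = [6, 7];  Q = [1, 2]
  Insert 1 (step 3): P = [1, 7] / [6];  Q = [1, 2] / [3]
  Insert 4 (step 4): P = [1, 4] / [6, 7];  Q = [1, 2] / [3, 4]
  Insert 2 (step 5): P = [1, 2] / [4, 7] / [6];  Q = [1, 2] / [3, 4] / [5]
  Insert 3 (step 6): P = [1, 2, 3] / [4, 7] / [6];  Q = [1, 2, 6] / [3, 4] / [5]
  Insert 5 (step 7): P = [1, 2, 3, 5] / [4, 7] / [6];  Q = [1, 2, 6, 7] / [3, 4] / [5]
Final shape: (4, 2, 1).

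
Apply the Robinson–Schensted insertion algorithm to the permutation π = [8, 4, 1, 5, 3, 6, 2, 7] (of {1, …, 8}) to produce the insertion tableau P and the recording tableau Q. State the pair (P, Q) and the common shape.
P = [1, 2, 6, 7] / [3, 5] / [4] / [8];  Q = [1, 4, 6, 8] / [2, 5] / [3] / [7];  common shape = (4, 2, 1, 1)

Row-insert the values π_1, π_2, … into P one at a time, bumping the leftmost entry strictly greater than the inserted value down to the next row. The recording tableau Q records, in position (i, j), the step at which that cell was added to P.
  Insert 8 (step 1): P = [8];  Q = [1]
  Insert 4 (step 2): P = [4] / [8];  Q = [1] / [2]
  Insert 1 (step 3): P = [1] / [4] / [8];  Q = [1] / [2] / [3]
  Insert 5 (step 4): P = [1, 5] / [4] / [8];  Q = [1, 4] / [2] / [3]
  Insert 3 (step 5): P = [1, 3] / [4, 5] / [8];  Q = [1, 4] / [2, 5] / [3]
  Insert 6 (step 6): P = [1, 3, 6] / [4, 5] / [8];  Q = [1, 4, 6] / [2, 5] / [3]
  Insert 2 (step 7): P = [1, 2, 6] / [3, 5] / [4] / [8];  Q = [1, 4, 6] / [2, 5] / [3] / [7]
  Insert 7 (step 8): P = [1, 2, 6, 7] / [3, 5] / [4] / [8];  Q = [1, 4, 6, 8] / [2, 5] / [3] / [7]
Final shape: (4, 2, 1, 1).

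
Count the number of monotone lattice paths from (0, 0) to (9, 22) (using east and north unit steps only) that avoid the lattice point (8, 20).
Number of paths = 10835760

Total paths from (0, 0) to (9, 22): C(31, 9) = 20160075. Paths through (8, 20): (paths (0, 0) → (8, 20)) × (paths (8, 20) → (9, 22)) = C(28, 8) · C(3, 1) = 3108105 · 3 = 9324315. Avoidance count = 20160075 − 9324315 = 10835760.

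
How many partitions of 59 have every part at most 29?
p(59, parts ≤ 29) = 808795

Use the recurrence p(n, m) = p(n, m−1) + p(n−m, m): either the largest part is < m (count p(n, m−1)) or the largest part is exactly m (remove one copy of m, count p(n−m, m)). With p(0, ·) = 1 this gives p(59, parts ≤ 29) = 808795. (By conjugating Young diagrams, this also counts partitions of 59 into at most 29 parts.)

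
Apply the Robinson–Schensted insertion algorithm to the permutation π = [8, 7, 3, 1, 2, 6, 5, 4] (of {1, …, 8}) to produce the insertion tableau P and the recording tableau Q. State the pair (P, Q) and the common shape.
P = [1, 2, 4] / [3, 5] / [6] / [7] / [8];  Q = [1, 5, 6] / [2, 7] / [3] / [4] / [8];  common shape = (3, 2, 1, 1, 1)

Row-insert the values π_1, π_2, … into P one at a time, bumping the leftmost entry strictly greater than the inserted value down to the next row. The recording tableau Q records, in position (i, j), the step at which that cell was added to P.
  Insert 8 (step 1): P = [8];  Q = [1]
  Insert 7 (step 2): P = [7] / [8];  Q = [1] / [2]
  Insert 3 (step 3): P = [3] / [7] / [8];  Q = [1] / [2] / [3]
  Insert 1 (step 4): P = [1] / [3] / [7] / [8];  Q = [1] / [2] / [3] / [4]
  Insert 2 (step 5): P = [1, 2] / [3] / [7] / [8];  Q = [1, 5] / [2] / [3] / [4]
  Insert 6 (step 6): P = [1, 2, 6] / [3] / [7] / [8];  Q = [1, 5, 6] / [2] / [3] / [4]
  Insert 5 (step 7): P = [1, 2, 5] / [3, 6] / [7] / [8];  Q = [1, 5, 6] / [2, 7] / [3] / [4]
  Insert 4 (step 8): P = [1, 2, 4] / [3, 5] / [6] / [7] / [8];  Q = [1, 5, 6] / [2, 7] / [3] / [4] / [8]
Final shape: (3, 2, 1, 1, 1).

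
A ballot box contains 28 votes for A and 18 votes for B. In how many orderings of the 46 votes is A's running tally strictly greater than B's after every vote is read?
Strict-lead orderings = 612815891050

Total orderings of the 46 votes with 28 for A: C(46, 28) = 2818953098830. By the Bertrand ballot formula (Cycle Lemma / reflection principle), the number of orderings in which A is strictly ahead of B throughout is (p − q)/(p + q) · C(p + q, p) = (28 − 18)/(28 + 18) · 2818953098830 = 612815891050.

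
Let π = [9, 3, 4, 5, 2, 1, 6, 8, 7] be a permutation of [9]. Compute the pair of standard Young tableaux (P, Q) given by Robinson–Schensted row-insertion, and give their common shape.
P = [1, 4, 5, 6, 7] / [2, 8] / [3] / [9];  Q = [1, 3, 4, 7, 8] / [2, 9] / [5] / [6];  common shape = (5, 2, 1, 1)

Row-insert the values π_1, π_2, … into P one at a time, bumping the leftmost entry strictly greater than the inserted value down to the next row. The recording tableau Q records, in position (i, j), the step at which that cell was added to P.
  Insert 9 (step 1): P = [9];  Q = [1]
  Insert 3 (step 2): P = [3] / [9];  Q = [1] / [2]
  Insert 4 (step 3): P = [3, 4] / [9];  Q = [1, 3] / [2]
  Insert 5 (step 4): P = [3, 4, 5] / [9];  Q = [1, 3, 4] / [2]
  Insert 2 (step 5): P = [2, 4, 5] / [3] / [9];  Q = [1, 3, 4] / [2] / [5]
  Insert 1 (step 6): P = [1, 4, 5] / [2] / [3] / [9];  Q = [1, 3, 4] / [2] / [5] / [6]
  Insert 6 (step 7): P = [1, 4, 5, 6] / [2] / [3] / [9];  Q = [1, 3, 4, 7] / [2] / [5] / [6]
  Insert 8 (step 8): P = [1, 4, 5, 6, 8] / [2] / [3] / [9];  Q = [1, 3, 4, 7, 8] / [2] / [5] / [6]
  Insert 7 (step 9): P = [1, 4, 5, 6, 7] / [2, 8] / [3] / [9];  Q = [1, 3, 4, 7, 8] / [2, 9] / [5] / [6]
Final shape: (5, 2, 1, 1).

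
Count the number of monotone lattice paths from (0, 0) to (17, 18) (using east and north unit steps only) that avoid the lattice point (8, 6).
Number of paths = 3654895860

Total paths from (0, 0) to (17, 18): C(35, 17) = 4537567650. Paths through (8, 6): (paths (0, 0) → (8, 6)) × (paths (8, 6) → (17, 18)) = C(14, 8) · C(21, 9) = 3003 · 293930 = 882671790. Avoidance count = 4537567650 − 882671790 = 3654895860.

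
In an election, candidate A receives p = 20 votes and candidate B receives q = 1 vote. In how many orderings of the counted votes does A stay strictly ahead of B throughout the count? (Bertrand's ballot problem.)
Strict-lead orderings = 19

Total orderings of the 21 votes with 20 for A: C(21, 20) = 21. By the Bertrand ballot formula (Cycle Lemma / reflection principle), the number of orderings in which A is strictly ahead of B throughout is (p − q)/(p + q) · C(p + q, p) = (20 − 1)/(20 + 1) · 21 = 19.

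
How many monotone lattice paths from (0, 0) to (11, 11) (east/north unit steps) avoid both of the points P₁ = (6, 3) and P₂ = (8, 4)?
Number of paths = 568164

Inclusion–exclusion. Total paths: C(22, 11) = 705432. Through P₁: C(9, 6)·C(13, 5) = 108108. Through P₂: C(12, 8)·C(10, 3) = 59400. Since P₁ is strictly southwest of P₂, a monotone path through both must visit P₁ then P₂; paths through both = C(9, 6)·C(3, 2)·C(10, 3) = 30240. Avoid both = 705432 − 108108 − 59400 + 30240 = 568164.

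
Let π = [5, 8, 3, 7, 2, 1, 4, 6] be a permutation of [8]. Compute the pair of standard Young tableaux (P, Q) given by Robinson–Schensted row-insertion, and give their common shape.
P = [1, 4, 6] / [2, 7] / [3, 8] / [5];  Q = [1, 2, 8] / [3, 4] / [5, 7] / [6];  common shape = (3, 2, 2, 1)

Row-insert the values π_1, π_2, … into P one at a time, bumping the leftmost entry strictly greater than the inserted value down to the next row. The recording tableau Q records, in position (i, j), the step at which that cell was added to P.
  Insert 5 (step 1): P = [5];  Q = [1]
  Insert 8 (step 2): P = [5, 8];  Q = [1, 2]
  Insert 3 (step 3): P = [3, 8] / [5];  Q = [1, 2] / [3]
  Insert 7 (step 4): P = [3, 7] / [5, 8];  Q = [1, 2] / [3, 4]
  Insert 2 (step 5): P = [2, 7] / [3, 8] / [5];  Q = [1, 2] / [3, 4] / [5]
  Insert 1 (step 6): P = [1, 7] / [2, 8] / [3] / [5];  Q = [1, 2] / [3, 4] / [5] / [6]
  Insert 4 (step 7): P = [1, 4] / [2, 7] / [3, 8] / [5];  Q = [1, 2] / [3, 4] / [5, 7] / [6]
  Insert 6 (step 8): P = [1, 4, 6] / [2, 7] / [3, 8] / [5];  Q = [1, 2, 8] / [3, 4] / [5, 7] / [6]
Final shape: (3, 2, 2, 1).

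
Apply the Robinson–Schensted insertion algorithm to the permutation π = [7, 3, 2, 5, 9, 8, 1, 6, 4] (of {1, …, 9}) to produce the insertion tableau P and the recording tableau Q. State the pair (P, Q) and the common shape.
P = [1, 4, 6] / [2, 5] / [3, 8] / [7, 9];  Q = [1, 4, 5] / [2, 6] / [3, 8] / [7, 9];  common shape = (3, 2, 2, 2)

Row-insert the values π_1, π_2, … into P one at a time, bumping the leftmost entry strictly greater than the inserted value down to the next row. The recording tableau Q records, in position (i, j), the step at which that cell was added to P.
  Insert 7 (step 1): P = [7];  Q = [1]
  Insert 3 (step 2): P = [3] / [7];  Q = [1] / [2]
  Insert 2 (step 3): P = [2] / [3] / [7];  Q = [1] / [2] / [3]
  Insert 5 (step 4): P = [2, 5] / [3] / [7];  Q = [1, 4] / [2] / [3]
  Insert 9 (step 5): P = [2, 5, 9] / [3] / [7];  Q = [1, 4, 5] / [2] / [3]
  Insert 8 (step 6): P = [2, 5, 8] / [3, 9] / [7];  Q = [1, 4, 5] / [2, 6] / [3]
  Insert 1 (step 7): P = [1, 5, 8] / [2, 9] / [3] / [7];  Q = [1, 4, 5] / [2, 6] / [3] / [7]
  Insert 6 (step 8): P = [1, 5, 6] / [2, 8] / [3, 9] / [7];  Q = [1, 4, 5] / [2, 6] / [3, 8] / [7]
  Insert 4 (step 9): P = [1, 4, 6] / [2, 5] / [3, 8] / [7, 9];  Q = [1, 4, 5] / [2, 6] / [3, 8] / [7, 9]
Final shape: (3, 2, 2, 2).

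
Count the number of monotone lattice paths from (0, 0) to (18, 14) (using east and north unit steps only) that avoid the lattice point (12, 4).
Number of paths = 456861040

Total paths from (0, 0) to (18, 14): C(32, 18) = 471435600. Paths through (12, 4): (paths (0, 0) → (12, 4)) × (paths (12, 4) → (18, 14)) = C(16, 12) · C(16, 6) = 1820 · 8008 = 14574560. Avoidance count = 471435600 − 14574560 = 456861040.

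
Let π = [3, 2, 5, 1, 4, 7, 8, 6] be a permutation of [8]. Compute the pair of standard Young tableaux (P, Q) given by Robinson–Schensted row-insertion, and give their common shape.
P = [1, 4, 6, 8] / [2, 5, 7] / [3];  Q = [1, 3, 6, 7] / [2, 5, 8] / [4];  common shape = (4, 3, 1)

Row-insert the values π_1, π_2, … into P one at a time, bumping the leftmost entry strictly greater than the inserted value down to the next row. The recording tableau Q records, in position (i, j), the step at which that cell was added to P.
  Insert 3 (step 1): P = [3];  Q = [1]
  Insert 2 (step 2): P = [2] / [3];  Q = [1] / [2]
  Insert 5 (step 3): P = [2, 5] / [3];  Q = [1, 3] / [2]
  Insert 1 (step 4): P = [1, 5] / [2] / [3];  Q = [1, 3] / [2] / [4]
  Insert 4 (step 5): P = [1, 4] / [2, 5] / [3];  Q = [1, 3] / [2, 5] / [4]
  Insert 7 (step 6): P = [1, 4, 7] / [2, 5] / [3];  Q = [1, 3, 6] / [2, 5] / [4]
  Insert 8 (step 7): P = [1, 4, 7, 8] / [2, 5] / [3];  Q = [1, 3, 6, 7] / [2, 5] / [4]
  Insert 6 (step 8): P = [1, 4, 6, 8] / [2, 5, 7] / [3];  Q = [1, 3, 6, 7] / [2, 5, 8] / [4]
Final shape: (4, 3, 1).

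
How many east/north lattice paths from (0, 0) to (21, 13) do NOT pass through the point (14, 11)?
Number of paths = 767517360

Total paths from (0, 0) to (21, 13): C(34, 21) = 927983760. Paths through (14, 11): (paths (0, 0) → (14, 11)) × (paths (14, 11) → (21, 13)) = C(25, 14) · C(9, 7) = 4457400 · 36 = 160466400. Avoidance count = 927983760 − 160466400 = 767517360.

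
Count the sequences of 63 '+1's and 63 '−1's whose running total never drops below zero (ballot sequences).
C_63 = 94295850558771979787935384946380125

These ballot sequences are counted by the Catalan number C_n = (1/(n + 1)) · C(2n, n). For n = 63: C_63 = (1/64) · C(126, 63) = 6034934435761406706427864636568328000/64 = 94295850558771979787935384946380125.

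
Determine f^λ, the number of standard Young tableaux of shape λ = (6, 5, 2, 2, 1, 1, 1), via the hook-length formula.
# SYT of shape (6, 5, 2, 2, 1, 1, 1) = 8576568

Hook-length formula: f^λ = n! / Π hook(c), product over all cells c of the Young diagram. For λ = (6, 5, 2, 2, 1, 1, 1), n = 18 boxes. Hook lengths by row (left-to-right, top-to-bottom): [12, 8, 5, 4, 3, 1]; [10, 6, 3, 2, 1]; [6, 2]; [5, 1]; [3]; [2]; [1]. Product of hooks = 746496000. So f^λ = 18! / 746496000 = 6402373705728000 / 746496000 = 8576568.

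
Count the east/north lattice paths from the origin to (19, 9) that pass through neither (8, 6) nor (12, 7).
Number of paths = 4540380

Inclusion–exclusion. Total paths: C(28, 19) = 6906900. Through P₁: C(14, 8)·C(14, 11) = 1093092. Through P₂: C(19, 12)·C(9, 7) = 1813968. Since P₁ is strictly southwest of P₂, a monotone path through both must visit P₁ then P₂; paths through both = C(14, 8)·C(5, 4)·C(9, 7) = 540540. Avoid both = 6906900 − 1093092 − 1813968 + 540540 = 4540380.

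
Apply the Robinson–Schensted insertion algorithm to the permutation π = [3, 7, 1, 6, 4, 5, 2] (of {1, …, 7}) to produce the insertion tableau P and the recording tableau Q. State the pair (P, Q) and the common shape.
P = [1, 2, 5] / [3, 4] / [6] / [7];  Q = [1, 2, 6] / [3, 4] / [5] / [7];  common shape = (3, 2, 1, 1)

Row-insert the values π_1, π_2, … into P one at a time, bumping the leftmost entry strictly greater than the inserted value down to the next row. The recording tableau Q records, in position (i, j), the step at which that cell was added to P.
  Insert 3 (step 1): P = [3];  Q = [1]
  Insert 7 (step 2): P = [3, 7];  Q = [1, 2]
  Insert 1 (step 3): P = [1, 7] / [3];  Q = [1, 2] / [3]
  Insert 6 (step 4): P = [1, 6] / [3, 7];  Q = [1, 2] / [3, 4]
  Insert 4 (step 5): P = [1, 4] / [3, 6] / [7];  Q = [1, 2] / [3, 4] / [5]
  Insert 5 (step 6): P = [1, 4, 5] / [3, 6] / [7];  Q = [1, 2, 6] / [3, 4] / [5]
  Insert 2 (step 7): P = [1, 2, 5] / [3, 4] / [6] / [7];  Q = [1, 2, 6] / [3, 4] / [5] / [7]
Final shape: (3, 2, 1, 1).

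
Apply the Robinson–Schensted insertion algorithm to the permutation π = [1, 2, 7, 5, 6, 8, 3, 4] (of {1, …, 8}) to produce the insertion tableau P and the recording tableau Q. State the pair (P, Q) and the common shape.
P = [1, 2, 3, 4, 8] / [5, 6] / [7];  Q = [1, 2, 3, 5, 6] / [4, 8] / [7];  common shape = (5, 2, 1)

Row-insert the values π_1, π_2, … into P one at a time, bumping the leftmost entry strictly greater than the inserted value down to the next row. The recording tableau Q records, in position (i, j), the step at which that cell was added to P.
  Insert 1 (step 1): P = [1];  Q = [1]
  Insert 2 (step 2): P = [1, 2];  Q = [1, 2]
  Insert 7 (step 3): P = [1, 2, 7];  Q = [1, 2, 3]
  Insert 5 (step 4): P = [1, 2, 5] / [7];  Q = [1, 2, 3] / [4]
  Insert 6 (step 5): P = [1, 2, 5, 6] / [7];  Q = [1, 2, 3, 5] / [4]
  Insert 8 (step 6): P = [1, 2, 5, 6, 8] / [7];  Q = [1, 2, 3, 5, 6] / [4]
  Insert 3 (step 7): P = [1, 2, 3, 6, 8] / [5] / [7];  Q = [1, 2, 3, 5, 6] / [4] / [7]
  Insert 4 (step 8): P = [1, 2, 3, 4, 8] / [5, 6] / [7];  Q = [1, 2, 3, 5, 6] / [4, 8] / [7]
Final shape: (5, 2, 1).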